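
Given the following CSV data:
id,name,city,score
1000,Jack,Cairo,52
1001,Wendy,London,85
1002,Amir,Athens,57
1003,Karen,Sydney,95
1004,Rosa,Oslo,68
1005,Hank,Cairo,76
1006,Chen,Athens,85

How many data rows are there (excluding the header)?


Counting rows (excluding header):
Header: id,name,city,score
Data rows: 7

ANSWER: 7


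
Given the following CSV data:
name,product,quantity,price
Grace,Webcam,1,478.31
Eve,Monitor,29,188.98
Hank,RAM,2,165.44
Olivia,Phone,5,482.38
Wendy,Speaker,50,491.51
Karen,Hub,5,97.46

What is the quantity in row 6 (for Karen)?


Row 6: Karen
Column 'quantity' = 5

ANSWER: 5


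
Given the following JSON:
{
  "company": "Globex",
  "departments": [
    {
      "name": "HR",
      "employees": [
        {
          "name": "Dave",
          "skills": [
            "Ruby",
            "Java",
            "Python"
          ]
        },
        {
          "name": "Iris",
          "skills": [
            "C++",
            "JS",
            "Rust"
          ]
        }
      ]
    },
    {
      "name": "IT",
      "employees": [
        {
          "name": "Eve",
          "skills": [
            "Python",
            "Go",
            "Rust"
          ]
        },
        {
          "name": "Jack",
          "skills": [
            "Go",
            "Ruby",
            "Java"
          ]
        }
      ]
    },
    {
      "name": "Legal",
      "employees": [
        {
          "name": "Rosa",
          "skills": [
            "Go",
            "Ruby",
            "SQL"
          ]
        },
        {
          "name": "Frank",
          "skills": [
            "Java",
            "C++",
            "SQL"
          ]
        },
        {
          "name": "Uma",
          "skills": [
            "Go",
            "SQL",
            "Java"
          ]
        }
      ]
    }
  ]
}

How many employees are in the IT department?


Path: departments[1].employees
Count: 2

ANSWER: 2


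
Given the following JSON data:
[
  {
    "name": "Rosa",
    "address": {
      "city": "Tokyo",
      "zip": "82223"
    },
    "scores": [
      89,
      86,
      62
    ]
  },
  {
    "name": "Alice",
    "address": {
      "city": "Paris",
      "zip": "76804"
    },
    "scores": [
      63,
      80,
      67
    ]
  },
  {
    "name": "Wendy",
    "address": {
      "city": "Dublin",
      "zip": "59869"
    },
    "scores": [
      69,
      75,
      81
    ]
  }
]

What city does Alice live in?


Path: records[1].address.city
Value: Paris

ANSWER: Paris


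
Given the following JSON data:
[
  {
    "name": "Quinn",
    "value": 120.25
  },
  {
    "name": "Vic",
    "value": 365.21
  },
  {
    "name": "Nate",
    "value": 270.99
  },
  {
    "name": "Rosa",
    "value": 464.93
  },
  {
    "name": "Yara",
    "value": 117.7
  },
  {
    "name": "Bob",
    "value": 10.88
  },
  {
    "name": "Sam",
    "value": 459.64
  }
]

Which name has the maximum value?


Comparing values:
  Quinn: 120.25
  Vic: 365.21
  Nate: 270.99
  Rosa: 464.93
  Yara: 117.7
  Bob: 10.88
  Sam: 459.64
Maximum: Rosa (464.93)

ANSWER: Rosa


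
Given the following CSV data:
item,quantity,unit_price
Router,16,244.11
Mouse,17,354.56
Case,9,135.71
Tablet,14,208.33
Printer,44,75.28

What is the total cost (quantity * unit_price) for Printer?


Row: Printer
quantity = 44
unit_price = 75.28
total = 44 * 75.28 = 3312.32

ANSWER: 3312.32


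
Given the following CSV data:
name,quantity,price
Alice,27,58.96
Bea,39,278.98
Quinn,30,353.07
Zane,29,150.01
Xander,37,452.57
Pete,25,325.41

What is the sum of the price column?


Values in 'price' column:
  Row 1: 58.96
  Row 2: 278.98
  Row 3: 353.07
  Row 4: 150.01
  Row 5: 452.57
  Row 6: 325.41
Sum = 58.96 + 278.98 + 353.07 + 150.01 + 452.57 + 325.41 = 1619.0

ANSWER: 1619.0


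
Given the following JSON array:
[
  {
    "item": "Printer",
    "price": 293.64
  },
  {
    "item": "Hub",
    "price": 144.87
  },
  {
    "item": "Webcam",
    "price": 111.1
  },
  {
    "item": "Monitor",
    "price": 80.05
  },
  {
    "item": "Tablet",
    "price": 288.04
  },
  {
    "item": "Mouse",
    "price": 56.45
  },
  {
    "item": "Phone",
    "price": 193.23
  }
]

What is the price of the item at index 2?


Array index 2 -> Webcam
price = 111.1

ANSWER: 111.1


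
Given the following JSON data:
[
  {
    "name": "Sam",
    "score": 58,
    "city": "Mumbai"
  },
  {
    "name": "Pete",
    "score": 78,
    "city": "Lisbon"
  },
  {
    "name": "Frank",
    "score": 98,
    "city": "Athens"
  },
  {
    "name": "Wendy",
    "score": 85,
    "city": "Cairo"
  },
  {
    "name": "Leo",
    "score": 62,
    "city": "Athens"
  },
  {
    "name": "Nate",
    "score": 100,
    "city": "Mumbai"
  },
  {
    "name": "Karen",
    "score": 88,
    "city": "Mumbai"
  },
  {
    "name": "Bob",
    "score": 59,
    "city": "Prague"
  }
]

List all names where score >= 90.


Filtering records where score >= 90:
  Sam (score=58) -> no
  Pete (score=78) -> no
  Frank (score=98) -> YES
  Wendy (score=85) -> no
  Leo (score=62) -> no
  Nate (score=100) -> YES
  Karen (score=88) -> no
  Bob (score=59) -> no


ANSWER: Frank, Nate


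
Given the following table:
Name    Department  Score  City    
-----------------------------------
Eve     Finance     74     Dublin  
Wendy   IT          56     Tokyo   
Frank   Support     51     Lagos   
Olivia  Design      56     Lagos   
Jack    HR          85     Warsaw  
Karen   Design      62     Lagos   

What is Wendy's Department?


Row 2: Wendy
Department = IT

ANSWER: IT


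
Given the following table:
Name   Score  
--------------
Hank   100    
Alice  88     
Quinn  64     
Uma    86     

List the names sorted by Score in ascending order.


Sorting by Score (ascending):
  Quinn: 64
  Uma: 86
  Alice: 88
  Hank: 100


ANSWER: Quinn, Uma, Alice, Hank


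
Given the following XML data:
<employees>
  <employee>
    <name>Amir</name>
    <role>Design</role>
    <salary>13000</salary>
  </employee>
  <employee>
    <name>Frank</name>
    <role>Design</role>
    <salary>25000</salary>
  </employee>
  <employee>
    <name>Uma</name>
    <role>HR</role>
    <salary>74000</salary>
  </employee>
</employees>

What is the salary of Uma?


Searching for <employee> with <name>Uma</name>
Found at position 3
<salary>74000</salary>

ANSWER: 74000


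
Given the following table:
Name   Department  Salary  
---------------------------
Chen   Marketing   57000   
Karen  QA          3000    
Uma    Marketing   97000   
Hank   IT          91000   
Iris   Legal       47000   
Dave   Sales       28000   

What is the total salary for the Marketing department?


Marketing department members:
  Chen: 57000
  Uma: 97000
Total = 57000 + 97000 = 154000

ANSWER: 154000


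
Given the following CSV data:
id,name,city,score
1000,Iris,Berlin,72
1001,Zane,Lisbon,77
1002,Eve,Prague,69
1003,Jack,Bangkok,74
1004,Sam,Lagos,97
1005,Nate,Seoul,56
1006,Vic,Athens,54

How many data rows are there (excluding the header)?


Counting rows (excluding header):
Header: id,name,city,score
Data rows: 7

ANSWER: 7


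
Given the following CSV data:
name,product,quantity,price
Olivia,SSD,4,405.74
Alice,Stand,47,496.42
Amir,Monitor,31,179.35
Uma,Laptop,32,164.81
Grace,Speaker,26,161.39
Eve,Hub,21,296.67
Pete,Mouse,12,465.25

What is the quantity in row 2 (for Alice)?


Row 2: Alice
Column 'quantity' = 47

ANSWER: 47


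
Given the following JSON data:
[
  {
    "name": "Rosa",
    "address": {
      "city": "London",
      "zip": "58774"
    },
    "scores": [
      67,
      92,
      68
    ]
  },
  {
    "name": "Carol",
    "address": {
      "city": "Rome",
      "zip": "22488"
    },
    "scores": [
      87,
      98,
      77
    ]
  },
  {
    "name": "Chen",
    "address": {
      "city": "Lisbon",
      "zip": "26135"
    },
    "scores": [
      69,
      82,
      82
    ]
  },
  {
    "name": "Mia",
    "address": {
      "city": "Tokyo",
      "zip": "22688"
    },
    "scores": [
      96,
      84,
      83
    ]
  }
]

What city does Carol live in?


Path: records[1].address.city
Value: Rome

ANSWER: Rome


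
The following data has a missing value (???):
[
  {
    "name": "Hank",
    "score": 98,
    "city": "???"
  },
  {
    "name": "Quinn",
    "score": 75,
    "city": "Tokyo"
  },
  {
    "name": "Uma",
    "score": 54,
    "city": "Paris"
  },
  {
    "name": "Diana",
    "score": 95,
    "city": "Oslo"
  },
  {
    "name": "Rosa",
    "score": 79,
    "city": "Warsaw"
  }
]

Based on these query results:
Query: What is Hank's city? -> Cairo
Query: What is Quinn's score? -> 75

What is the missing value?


The missing value is Hank's city
From query: Hank's city = Cairo

ANSWER: Cairo


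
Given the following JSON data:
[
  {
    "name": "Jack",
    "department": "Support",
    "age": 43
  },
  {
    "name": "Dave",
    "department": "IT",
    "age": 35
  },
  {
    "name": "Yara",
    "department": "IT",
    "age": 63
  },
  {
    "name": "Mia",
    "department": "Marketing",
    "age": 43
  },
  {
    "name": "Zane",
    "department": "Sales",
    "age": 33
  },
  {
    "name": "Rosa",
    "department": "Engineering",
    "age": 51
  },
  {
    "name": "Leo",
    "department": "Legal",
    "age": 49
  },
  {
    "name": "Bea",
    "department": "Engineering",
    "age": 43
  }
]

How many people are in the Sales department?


Scanning records for department = Sales
  Record 4: Zane
Count: 1

ANSWER: 1


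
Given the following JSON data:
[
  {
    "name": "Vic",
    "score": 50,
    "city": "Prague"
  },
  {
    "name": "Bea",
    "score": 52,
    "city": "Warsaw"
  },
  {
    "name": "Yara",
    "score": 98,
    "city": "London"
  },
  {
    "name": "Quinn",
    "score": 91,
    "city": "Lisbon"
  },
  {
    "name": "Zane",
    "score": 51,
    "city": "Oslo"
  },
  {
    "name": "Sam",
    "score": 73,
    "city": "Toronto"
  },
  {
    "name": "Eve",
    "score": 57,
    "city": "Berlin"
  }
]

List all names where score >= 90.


Filtering records where score >= 90:
  Vic (score=50) -> no
  Bea (score=52) -> no
  Yara (score=98) -> YES
  Quinn (score=91) -> YES
  Zane (score=51) -> no
  Sam (score=73) -> no
  Eve (score=57) -> no


ANSWER: Yara, Quinn


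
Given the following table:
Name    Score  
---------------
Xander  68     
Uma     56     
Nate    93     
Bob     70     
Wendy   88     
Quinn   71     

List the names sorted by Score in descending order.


Sorting by Score (descending):
  Nate: 93
  Wendy: 88
  Quinn: 71
  Bob: 70
  Xander: 68
  Uma: 56


ANSWER: Nate, Wendy, Quinn, Bob, Xander, Uma


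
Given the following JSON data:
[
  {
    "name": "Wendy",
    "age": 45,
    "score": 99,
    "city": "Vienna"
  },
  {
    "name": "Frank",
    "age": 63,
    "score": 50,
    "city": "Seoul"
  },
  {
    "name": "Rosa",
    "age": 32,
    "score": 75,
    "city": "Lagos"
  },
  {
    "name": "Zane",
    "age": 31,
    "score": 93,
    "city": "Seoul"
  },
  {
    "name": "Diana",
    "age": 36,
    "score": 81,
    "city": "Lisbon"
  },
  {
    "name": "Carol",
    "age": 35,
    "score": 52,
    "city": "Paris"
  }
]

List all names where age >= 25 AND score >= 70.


Checking both conditions:
  Wendy (age=45, score=99) -> YES
  Frank (age=63, score=50) -> no
  Rosa (age=32, score=75) -> YES
  Zane (age=31, score=93) -> YES
  Diana (age=36, score=81) -> YES
  Carol (age=35, score=52) -> no


ANSWER: Wendy, Rosa, Zane, Diana


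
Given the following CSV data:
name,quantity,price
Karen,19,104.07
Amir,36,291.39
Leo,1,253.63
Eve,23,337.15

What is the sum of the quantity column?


Values in 'quantity' column:
  Row 1: 19
  Row 2: 36
  Row 3: 1
  Row 4: 23
Sum = 19 + 36 + 1 + 23 = 79

ANSWER: 79


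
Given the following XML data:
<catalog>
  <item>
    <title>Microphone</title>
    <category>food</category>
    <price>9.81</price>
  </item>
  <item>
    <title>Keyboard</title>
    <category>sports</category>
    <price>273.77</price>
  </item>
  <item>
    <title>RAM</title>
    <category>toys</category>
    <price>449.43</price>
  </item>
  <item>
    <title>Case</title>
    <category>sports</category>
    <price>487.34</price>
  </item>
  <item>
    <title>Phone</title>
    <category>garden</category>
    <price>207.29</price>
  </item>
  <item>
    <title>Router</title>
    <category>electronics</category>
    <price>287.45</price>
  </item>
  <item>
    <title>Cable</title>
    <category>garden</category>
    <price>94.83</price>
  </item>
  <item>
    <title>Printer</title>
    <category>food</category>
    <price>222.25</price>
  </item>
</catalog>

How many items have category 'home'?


Scanning <item> elements for <category>home</category>:
Count: 0

ANSWER: 0


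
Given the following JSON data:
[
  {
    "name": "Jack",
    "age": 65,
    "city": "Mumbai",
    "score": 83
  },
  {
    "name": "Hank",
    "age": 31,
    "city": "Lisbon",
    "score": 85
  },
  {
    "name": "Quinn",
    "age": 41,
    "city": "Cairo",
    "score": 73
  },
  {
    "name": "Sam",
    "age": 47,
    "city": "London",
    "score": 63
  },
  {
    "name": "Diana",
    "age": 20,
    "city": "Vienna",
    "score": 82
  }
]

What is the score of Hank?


Looking up record where name = Hank
Record index: 1
Field 'score' = 85

ANSWER: 85


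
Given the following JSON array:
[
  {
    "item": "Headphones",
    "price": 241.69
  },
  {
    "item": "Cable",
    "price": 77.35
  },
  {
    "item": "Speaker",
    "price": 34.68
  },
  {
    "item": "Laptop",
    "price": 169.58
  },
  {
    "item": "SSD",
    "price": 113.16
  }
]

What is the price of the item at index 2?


Array index 2 -> Speaker
price = 34.68

ANSWER: 34.68


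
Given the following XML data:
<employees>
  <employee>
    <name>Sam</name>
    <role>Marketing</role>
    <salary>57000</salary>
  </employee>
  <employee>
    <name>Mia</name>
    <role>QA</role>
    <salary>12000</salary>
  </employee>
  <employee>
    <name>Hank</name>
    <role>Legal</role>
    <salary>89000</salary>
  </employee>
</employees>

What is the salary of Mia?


Searching for <employee> with <name>Mia</name>
Found at position 2
<salary>12000</salary>

ANSWER: 12000


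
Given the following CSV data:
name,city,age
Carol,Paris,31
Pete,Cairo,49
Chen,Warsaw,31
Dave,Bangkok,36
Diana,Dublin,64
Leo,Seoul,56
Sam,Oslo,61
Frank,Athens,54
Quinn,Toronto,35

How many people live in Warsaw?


Scanning city column for 'Warsaw':
  Row 3: Chen -> MATCH
Total matches: 1

ANSWER: 1


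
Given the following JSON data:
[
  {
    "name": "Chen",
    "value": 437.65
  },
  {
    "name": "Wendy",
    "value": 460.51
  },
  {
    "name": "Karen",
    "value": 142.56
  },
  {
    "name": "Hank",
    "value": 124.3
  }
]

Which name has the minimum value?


Comparing values:
  Chen: 437.65
  Wendy: 460.51
  Karen: 142.56
  Hank: 124.3
Minimum: Hank (124.3)

ANSWER: Hank


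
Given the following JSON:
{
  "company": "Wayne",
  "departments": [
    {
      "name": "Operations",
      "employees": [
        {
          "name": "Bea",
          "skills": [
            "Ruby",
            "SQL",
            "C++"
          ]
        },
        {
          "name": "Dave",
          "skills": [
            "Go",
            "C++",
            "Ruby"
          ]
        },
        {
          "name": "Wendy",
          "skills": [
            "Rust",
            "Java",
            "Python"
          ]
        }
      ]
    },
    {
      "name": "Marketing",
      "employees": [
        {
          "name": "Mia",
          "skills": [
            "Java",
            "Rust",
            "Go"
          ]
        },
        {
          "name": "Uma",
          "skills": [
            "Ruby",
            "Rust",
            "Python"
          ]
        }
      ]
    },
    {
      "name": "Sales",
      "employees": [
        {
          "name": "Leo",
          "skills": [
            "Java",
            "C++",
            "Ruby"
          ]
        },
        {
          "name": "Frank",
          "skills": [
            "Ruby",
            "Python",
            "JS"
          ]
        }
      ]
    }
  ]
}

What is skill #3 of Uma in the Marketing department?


Path: departments[1].employees[1].skills[2]
Value: Python

ANSWER: Python


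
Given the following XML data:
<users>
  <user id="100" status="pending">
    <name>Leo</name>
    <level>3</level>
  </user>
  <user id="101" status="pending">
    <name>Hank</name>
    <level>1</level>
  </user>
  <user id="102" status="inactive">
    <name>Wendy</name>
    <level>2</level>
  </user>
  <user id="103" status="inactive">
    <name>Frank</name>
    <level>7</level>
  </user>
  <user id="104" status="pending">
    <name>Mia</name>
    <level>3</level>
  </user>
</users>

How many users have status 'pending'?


Counting users with status='pending':
  Leo (id=100) -> MATCH
  Hank (id=101) -> MATCH
  Mia (id=104) -> MATCH
Count: 3

ANSWER: 3


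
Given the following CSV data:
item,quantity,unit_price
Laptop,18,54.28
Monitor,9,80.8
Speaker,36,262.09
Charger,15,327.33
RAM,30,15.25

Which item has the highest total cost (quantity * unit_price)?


Computing row totals:
  Laptop: 977.04
  Monitor: 727.2
  Speaker: 9435.24
  Charger: 4909.95
  RAM: 457.5
Maximum: Speaker (9435.24)

ANSWER: Speaker


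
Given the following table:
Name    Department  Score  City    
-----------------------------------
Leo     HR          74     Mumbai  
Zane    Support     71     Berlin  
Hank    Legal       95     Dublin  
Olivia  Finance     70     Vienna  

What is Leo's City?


Row 1: Leo
City = Mumbai

ANSWER: Mumbai


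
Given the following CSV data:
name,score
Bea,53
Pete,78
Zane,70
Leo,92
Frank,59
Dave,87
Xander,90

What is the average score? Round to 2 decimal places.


Scores: 53, 78, 70, 92, 59, 87, 90
Sum = 529
Count = 7
Average = 529 / 7 = 75.57

ANSWER: 75.57


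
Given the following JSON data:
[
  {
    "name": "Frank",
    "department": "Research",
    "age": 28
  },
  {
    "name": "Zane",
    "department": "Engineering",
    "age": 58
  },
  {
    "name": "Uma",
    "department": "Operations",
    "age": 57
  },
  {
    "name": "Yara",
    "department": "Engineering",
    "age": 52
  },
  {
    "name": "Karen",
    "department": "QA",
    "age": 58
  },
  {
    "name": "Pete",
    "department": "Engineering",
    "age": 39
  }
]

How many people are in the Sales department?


Scanning records for department = Sales
  No matches found
Count: 0

ANSWER: 0


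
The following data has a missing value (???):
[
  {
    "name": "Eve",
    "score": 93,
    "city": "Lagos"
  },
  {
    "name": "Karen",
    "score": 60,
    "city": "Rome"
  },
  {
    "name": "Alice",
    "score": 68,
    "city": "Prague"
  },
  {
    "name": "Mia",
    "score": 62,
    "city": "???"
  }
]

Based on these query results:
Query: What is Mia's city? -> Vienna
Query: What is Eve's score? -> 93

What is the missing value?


The missing value is Mia's city
From query: Mia's city = Vienna

ANSWER: Vienna


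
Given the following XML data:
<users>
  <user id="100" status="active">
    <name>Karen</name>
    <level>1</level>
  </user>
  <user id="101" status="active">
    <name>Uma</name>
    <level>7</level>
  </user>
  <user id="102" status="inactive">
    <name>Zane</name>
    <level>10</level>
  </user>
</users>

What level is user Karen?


Finding user: Karen
<level>1</level>

ANSWER: 1


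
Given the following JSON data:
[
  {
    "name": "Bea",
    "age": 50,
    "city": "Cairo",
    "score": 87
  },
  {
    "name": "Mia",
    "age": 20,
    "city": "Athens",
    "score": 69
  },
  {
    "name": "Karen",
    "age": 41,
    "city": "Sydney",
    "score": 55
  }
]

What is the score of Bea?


Looking up record where name = Bea
Record index: 0
Field 'score' = 87

ANSWER: 87


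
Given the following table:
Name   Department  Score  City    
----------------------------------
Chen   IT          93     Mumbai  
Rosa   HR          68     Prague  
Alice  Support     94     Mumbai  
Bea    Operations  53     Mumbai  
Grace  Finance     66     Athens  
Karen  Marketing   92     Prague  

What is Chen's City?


Row 1: Chen
City = Mumbai

ANSWER: Mumbai


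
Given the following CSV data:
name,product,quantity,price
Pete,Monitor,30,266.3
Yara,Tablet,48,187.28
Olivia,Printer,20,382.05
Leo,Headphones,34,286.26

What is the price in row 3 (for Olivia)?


Row 3: Olivia
Column 'price' = 382.05

ANSWER: 382.05


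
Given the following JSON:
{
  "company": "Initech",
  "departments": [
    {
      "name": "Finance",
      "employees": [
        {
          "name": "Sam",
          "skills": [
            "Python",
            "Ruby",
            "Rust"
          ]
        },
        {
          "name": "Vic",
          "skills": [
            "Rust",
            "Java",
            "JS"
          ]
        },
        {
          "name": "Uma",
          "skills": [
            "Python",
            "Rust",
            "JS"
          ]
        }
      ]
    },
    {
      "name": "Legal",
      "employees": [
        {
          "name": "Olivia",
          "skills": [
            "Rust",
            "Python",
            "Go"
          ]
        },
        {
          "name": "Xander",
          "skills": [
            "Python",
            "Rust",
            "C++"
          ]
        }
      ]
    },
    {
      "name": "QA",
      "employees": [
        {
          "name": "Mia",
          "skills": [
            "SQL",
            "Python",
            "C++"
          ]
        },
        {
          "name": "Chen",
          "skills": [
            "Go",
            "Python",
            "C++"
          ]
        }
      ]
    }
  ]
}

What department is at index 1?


Path: departments[1].name
Value: Legal

ANSWER: Legal


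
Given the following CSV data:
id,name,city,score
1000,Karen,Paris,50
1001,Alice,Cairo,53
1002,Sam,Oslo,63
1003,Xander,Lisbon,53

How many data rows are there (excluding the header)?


Counting rows (excluding header):
Header: id,name,city,score
Data rows: 4

ANSWER: 4


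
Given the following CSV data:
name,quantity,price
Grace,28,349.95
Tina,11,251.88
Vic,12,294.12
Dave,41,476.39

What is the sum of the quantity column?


Values in 'quantity' column:
  Row 1: 28
  Row 2: 11
  Row 3: 12
  Row 4: 41
Sum = 28 + 11 + 12 + 41 = 92

ANSWER: 92


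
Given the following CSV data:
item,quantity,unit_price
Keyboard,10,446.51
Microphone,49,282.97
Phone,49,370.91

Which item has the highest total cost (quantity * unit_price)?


Computing row totals:
  Keyboard: 4465.1
  Microphone: 13865.53
  Phone: 18174.59
Maximum: Phone (18174.59)

ANSWER: Phone


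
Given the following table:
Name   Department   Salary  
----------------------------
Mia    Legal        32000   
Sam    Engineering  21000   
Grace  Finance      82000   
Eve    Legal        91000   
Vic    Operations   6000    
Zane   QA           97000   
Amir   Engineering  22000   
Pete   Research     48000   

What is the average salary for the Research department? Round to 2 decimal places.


Research department members:
  Pete: 48000
Sum = 48000
Count = 1
Average = 48000 / 1 = 48000.00

ANSWER: 48000.00


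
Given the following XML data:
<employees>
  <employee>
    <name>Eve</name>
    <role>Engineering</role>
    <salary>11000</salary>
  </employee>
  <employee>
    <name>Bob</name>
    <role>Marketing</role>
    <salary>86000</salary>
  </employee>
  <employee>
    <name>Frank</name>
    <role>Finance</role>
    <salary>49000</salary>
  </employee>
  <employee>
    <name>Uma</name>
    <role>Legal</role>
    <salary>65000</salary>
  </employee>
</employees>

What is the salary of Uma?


Searching for <employee> with <name>Uma</name>
Found at position 4
<salary>65000</salary>

ANSWER: 65000


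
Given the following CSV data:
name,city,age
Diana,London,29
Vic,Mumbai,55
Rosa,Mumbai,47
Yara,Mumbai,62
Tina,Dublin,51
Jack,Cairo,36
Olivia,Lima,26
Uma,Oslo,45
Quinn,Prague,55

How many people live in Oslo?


Scanning city column for 'Oslo':
  Row 8: Uma -> MATCH
Total matches: 1

ANSWER: 1


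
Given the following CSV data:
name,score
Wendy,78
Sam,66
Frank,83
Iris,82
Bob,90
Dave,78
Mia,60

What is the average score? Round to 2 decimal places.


Scores: 78, 66, 83, 82, 90, 78, 60
Sum = 537
Count = 7
Average = 537 / 7 = 76.71

ANSWER: 76.71


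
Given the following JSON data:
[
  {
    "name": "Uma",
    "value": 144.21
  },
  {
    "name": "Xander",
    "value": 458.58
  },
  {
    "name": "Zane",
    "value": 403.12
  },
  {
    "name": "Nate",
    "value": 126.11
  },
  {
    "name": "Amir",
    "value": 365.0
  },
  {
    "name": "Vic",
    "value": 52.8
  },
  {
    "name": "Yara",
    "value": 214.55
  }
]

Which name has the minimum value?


Comparing values:
  Uma: 144.21
  Xander: 458.58
  Zane: 403.12
  Nate: 126.11
  Amir: 365.0
  Vic: 52.8
  Yara: 214.55
Minimum: Vic (52.8)

ANSWER: Vic


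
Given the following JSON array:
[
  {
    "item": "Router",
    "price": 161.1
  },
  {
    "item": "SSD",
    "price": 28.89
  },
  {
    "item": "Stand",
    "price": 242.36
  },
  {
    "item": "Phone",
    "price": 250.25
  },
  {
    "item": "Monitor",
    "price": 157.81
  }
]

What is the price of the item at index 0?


Array index 0 -> Router
price = 161.1

ANSWER: 161.1


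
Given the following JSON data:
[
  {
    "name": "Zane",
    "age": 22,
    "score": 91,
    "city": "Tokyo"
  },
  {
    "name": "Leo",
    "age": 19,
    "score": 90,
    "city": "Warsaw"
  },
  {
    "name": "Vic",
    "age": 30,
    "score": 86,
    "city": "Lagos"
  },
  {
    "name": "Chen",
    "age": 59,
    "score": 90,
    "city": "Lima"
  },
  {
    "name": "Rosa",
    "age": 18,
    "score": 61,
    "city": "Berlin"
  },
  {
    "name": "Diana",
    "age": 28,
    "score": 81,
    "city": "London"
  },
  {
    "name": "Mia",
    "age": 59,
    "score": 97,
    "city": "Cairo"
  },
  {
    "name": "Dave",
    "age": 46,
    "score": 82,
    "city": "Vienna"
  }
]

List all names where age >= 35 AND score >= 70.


Checking both conditions:
  Zane (age=22, score=91) -> no
  Leo (age=19, score=90) -> no
  Vic (age=30, score=86) -> no
  Chen (age=59, score=90) -> YES
  Rosa (age=18, score=61) -> no
  Diana (age=28, score=81) -> no
  Mia (age=59, score=97) -> YES
  Dave (age=46, score=82) -> YES


ANSWER: Chen, Mia, Dave


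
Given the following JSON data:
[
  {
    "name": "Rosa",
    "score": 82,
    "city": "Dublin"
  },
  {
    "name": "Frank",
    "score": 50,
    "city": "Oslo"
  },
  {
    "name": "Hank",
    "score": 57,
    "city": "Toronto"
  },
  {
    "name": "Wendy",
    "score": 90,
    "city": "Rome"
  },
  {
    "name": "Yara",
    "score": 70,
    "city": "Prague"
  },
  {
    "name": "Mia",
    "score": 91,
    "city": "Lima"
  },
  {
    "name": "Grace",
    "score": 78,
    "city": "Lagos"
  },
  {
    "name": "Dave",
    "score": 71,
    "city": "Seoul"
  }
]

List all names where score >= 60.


Filtering records where score >= 60:
  Rosa (score=82) -> YES
  Frank (score=50) -> no
  Hank (score=57) -> no
  Wendy (score=90) -> YES
  Yara (score=70) -> YES
  Mia (score=91) -> YES
  Grace (score=78) -> YES
  Dave (score=71) -> YES


ANSWER: Rosa, Wendy, Yara, Mia, Grace, Dave


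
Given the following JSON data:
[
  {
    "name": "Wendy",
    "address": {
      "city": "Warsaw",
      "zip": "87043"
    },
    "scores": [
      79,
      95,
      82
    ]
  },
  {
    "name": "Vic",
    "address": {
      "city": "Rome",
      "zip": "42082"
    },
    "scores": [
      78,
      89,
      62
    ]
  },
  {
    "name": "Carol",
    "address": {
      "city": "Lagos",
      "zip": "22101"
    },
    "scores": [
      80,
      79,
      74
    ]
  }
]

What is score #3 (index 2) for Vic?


Path: records[1].scores[2]
Value: 62

ANSWER: 62


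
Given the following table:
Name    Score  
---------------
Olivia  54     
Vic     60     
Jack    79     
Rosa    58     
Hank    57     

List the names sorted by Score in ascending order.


Sorting by Score (ascending):
  Olivia: 54
  Hank: 57
  Rosa: 58
  Vic: 60
  Jack: 79


ANSWER: Olivia, Hank, Rosa, Vic, Jack


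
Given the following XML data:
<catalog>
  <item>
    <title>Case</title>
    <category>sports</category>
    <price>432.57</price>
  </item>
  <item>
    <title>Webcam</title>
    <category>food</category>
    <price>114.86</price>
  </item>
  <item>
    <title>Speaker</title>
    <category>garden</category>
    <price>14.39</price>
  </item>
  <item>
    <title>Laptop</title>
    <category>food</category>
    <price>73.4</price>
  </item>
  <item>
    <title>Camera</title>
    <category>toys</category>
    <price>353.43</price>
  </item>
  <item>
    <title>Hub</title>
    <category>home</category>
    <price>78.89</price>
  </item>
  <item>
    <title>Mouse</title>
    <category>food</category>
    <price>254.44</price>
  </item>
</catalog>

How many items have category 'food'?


Scanning <item> elements for <category>food</category>:
  Item 2: Webcam -> MATCH
  Item 4: Laptop -> MATCH
  Item 7: Mouse -> MATCH
Count: 3

ANSWER: 3


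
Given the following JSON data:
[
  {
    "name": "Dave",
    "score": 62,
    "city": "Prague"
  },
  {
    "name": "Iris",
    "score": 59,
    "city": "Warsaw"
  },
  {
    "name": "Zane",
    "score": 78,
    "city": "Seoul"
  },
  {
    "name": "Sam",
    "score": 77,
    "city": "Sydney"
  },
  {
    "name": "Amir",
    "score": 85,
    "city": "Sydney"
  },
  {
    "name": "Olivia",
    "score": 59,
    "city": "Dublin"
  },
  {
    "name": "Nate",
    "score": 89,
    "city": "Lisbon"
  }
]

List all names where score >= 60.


Filtering records where score >= 60:
  Dave (score=62) -> YES
  Iris (score=59) -> no
  Zane (score=78) -> YES
  Sam (score=77) -> YES
  Amir (score=85) -> YES
  Olivia (score=59) -> no
  Nate (score=89) -> YES


ANSWER: Dave, Zane, Sam, Amir, Nate


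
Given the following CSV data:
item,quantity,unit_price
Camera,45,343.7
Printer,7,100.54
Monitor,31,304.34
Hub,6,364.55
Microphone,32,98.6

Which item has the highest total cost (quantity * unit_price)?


Computing row totals:
  Camera: 15466.5
  Printer: 703.78
  Monitor: 9434.54
  Hub: 2187.3
  Microphone: 3155.2
Maximum: Camera (15466.5)

ANSWER: Camera


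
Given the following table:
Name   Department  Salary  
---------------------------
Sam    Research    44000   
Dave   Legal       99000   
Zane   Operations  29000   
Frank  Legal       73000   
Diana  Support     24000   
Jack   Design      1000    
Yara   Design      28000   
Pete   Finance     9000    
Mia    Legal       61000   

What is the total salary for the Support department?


Support department members:
  Diana: 24000
Total = 24000 = 24000

ANSWER: 24000


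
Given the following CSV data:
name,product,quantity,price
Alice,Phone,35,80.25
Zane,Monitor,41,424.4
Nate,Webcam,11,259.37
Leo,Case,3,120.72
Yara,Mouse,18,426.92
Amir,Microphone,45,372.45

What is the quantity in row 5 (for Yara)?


Row 5: Yara
Column 'quantity' = 18

ANSWER: 18


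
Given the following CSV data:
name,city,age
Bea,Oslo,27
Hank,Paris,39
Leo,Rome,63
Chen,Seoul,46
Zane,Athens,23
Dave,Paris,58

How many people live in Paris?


Scanning city column for 'Paris':
  Row 2: Hank -> MATCH
  Row 6: Dave -> MATCH
Total matches: 2

ANSWER: 2


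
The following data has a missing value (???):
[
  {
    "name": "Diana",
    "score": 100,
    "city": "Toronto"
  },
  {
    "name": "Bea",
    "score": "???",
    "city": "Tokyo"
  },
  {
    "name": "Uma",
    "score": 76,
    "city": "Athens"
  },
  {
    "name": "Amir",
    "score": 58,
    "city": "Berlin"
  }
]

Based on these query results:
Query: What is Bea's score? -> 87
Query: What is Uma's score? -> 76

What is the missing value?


The missing value is Bea's score
From query: Bea's score = 87

ANSWER: 87


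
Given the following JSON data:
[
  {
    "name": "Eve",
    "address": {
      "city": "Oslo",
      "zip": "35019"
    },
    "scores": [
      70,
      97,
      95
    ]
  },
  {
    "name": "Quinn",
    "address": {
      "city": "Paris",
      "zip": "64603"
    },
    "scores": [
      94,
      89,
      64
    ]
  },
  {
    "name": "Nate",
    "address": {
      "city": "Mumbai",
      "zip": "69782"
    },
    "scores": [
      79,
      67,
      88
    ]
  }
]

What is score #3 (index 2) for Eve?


Path: records[0].scores[2]
Value: 95

ANSWER: 95


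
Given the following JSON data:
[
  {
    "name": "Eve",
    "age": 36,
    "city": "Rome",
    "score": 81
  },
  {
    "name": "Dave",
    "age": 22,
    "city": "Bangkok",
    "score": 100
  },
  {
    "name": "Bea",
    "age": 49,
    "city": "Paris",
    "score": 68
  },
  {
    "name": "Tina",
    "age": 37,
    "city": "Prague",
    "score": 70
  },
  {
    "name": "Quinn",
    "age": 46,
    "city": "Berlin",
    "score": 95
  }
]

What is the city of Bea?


Looking up record where name = Bea
Record index: 2
Field 'city' = Paris

ANSWER: Paris


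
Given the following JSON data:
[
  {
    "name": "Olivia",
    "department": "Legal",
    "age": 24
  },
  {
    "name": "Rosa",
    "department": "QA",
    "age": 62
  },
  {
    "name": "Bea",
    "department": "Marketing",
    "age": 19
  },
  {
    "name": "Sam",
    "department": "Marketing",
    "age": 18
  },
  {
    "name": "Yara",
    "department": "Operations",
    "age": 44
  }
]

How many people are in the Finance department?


Scanning records for department = Finance
  No matches found
Count: 0

ANSWER: 0


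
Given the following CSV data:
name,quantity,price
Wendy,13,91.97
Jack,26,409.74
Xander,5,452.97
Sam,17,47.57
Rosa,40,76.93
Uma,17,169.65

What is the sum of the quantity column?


Values in 'quantity' column:
  Row 1: 13
  Row 2: 26
  Row 3: 5
  Row 4: 17
  Row 5: 40
  Row 6: 17
Sum = 13 + 26 + 5 + 17 + 40 + 17 = 118

ANSWER: 118


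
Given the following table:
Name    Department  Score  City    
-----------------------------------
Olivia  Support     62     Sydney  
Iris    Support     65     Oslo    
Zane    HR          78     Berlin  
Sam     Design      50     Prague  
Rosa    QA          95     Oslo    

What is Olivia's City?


Row 1: Olivia
City = Sydney

ANSWER: Sydney


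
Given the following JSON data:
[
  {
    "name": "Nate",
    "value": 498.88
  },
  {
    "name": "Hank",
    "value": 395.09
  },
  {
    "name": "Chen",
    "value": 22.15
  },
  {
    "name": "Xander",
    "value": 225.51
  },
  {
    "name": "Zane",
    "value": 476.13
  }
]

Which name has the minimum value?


Comparing values:
  Nate: 498.88
  Hank: 395.09
  Chen: 22.15
  Xander: 225.51
  Zane: 476.13
Minimum: Chen (22.15)

ANSWER: Chen


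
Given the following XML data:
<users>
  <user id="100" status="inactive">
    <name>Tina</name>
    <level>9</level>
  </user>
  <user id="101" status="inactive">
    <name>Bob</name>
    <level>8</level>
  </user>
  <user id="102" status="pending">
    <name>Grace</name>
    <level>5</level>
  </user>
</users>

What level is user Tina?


Finding user: Tina
<level>9</level>

ANSWER: 9


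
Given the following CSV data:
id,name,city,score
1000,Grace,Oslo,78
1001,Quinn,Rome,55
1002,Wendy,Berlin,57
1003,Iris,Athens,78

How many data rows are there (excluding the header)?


Counting rows (excluding header):
Header: id,name,city,score
Data rows: 4

ANSWER: 4


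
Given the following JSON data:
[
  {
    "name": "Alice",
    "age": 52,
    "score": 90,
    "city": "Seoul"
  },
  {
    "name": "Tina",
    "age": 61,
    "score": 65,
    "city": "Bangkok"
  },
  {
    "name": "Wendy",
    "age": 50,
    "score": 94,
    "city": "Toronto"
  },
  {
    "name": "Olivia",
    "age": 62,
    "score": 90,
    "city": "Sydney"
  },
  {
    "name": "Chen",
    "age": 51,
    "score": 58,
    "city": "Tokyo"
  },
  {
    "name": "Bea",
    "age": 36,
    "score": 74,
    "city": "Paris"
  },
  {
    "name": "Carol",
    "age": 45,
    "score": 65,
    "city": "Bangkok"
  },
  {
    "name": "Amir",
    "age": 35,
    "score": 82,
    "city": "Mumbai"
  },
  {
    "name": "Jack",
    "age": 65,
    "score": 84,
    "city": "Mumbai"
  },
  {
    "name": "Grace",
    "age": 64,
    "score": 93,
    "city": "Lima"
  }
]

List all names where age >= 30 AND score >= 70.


Checking both conditions:
  Alice (age=52, score=90) -> YES
  Tina (age=61, score=65) -> no
  Wendy (age=50, score=94) -> YES
  Olivia (age=62, score=90) -> YES
  Chen (age=51, score=58) -> no
  Bea (age=36, score=74) -> YES
  Carol (age=45, score=65) -> no
  Amir (age=35, score=82) -> YES
  Jack (age=65, score=84) -> YES
  Grace (age=64, score=93) -> YES


ANSWER: Alice, Wendy, Olivia, Bea, Amir, Jack, Grace


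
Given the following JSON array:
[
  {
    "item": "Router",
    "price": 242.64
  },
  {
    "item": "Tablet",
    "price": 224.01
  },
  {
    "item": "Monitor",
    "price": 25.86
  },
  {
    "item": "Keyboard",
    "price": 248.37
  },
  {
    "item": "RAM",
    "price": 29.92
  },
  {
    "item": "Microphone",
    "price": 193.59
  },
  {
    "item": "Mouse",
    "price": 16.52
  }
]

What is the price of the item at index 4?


Array index 4 -> RAM
price = 29.92

ANSWER: 29.92


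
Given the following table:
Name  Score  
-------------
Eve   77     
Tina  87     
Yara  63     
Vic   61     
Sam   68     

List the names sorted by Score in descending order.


Sorting by Score (descending):
  Tina: 87
  Eve: 77
  Sam: 68
  Yara: 63
  Vic: 61


ANSWER: Tina, Eve, Sam, Yara, Vic


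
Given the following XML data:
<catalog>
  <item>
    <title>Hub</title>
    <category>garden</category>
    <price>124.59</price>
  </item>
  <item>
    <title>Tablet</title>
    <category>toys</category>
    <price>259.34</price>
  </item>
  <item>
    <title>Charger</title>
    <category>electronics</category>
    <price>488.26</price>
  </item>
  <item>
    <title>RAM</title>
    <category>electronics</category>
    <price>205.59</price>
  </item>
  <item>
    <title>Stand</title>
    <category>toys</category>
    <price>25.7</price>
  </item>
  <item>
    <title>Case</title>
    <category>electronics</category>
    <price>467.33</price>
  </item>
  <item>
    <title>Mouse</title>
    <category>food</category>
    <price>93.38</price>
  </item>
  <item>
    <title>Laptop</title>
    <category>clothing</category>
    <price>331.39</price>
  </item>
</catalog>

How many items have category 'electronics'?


Scanning <item> elements for <category>electronics</category>:
  Item 3: Charger -> MATCH
  Item 4: RAM -> MATCH
  Item 6: Case -> MATCH
Count: 3

ANSWER: 3


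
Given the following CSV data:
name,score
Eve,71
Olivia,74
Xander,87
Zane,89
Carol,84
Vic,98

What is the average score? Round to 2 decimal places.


Scores: 71, 74, 87, 89, 84, 98
Sum = 503
Count = 6
Average = 503 / 6 = 83.83

ANSWER: 83.83


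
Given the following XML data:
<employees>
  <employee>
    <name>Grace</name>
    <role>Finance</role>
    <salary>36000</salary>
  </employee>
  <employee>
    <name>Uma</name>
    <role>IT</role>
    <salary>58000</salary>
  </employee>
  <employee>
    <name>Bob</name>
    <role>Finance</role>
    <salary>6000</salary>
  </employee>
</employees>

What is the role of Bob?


Searching for <employee> with <name>Bob</name>
Found at position 3
<role>Finance</role>

ANSWER: Finance


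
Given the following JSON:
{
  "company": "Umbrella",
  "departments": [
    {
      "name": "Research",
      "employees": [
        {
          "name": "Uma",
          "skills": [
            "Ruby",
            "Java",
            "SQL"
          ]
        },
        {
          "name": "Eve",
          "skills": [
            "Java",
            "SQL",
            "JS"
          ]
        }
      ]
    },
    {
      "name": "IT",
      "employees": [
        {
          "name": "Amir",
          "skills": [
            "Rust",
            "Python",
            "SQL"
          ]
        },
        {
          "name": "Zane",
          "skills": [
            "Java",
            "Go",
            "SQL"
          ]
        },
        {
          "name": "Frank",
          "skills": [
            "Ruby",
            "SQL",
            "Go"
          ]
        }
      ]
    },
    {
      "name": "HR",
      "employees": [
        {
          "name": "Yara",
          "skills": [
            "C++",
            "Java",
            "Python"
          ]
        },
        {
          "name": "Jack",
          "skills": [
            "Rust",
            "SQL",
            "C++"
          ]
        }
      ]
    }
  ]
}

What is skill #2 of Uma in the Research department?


Path: departments[0].employees[0].skills[1]
Value: Java

ANSWER: Java
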